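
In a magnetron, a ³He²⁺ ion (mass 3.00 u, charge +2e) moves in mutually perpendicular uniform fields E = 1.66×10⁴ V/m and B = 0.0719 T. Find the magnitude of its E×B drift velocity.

The steady drift has the magnetic force balancing the electric force, so v_d = E/B.
v_d = 1.66×10⁴/0.0719 = 2.31×10⁵ m/s.

v_d ≈ 2.31×10⁵ m/s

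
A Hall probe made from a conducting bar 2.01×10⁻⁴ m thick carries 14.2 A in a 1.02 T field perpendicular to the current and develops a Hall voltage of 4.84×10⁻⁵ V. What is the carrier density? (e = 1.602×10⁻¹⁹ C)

n ≈ 9.29×10²⁷ m⁻³

From V_H = IB/(n e t), n = IB/(V_H e t).
n = (14.2)(1.02)/((4.84×10⁻⁵)(1.602×10⁻¹⁹)(2.01×10⁻⁴)) ≈ 9.29×10²⁷ m⁻³.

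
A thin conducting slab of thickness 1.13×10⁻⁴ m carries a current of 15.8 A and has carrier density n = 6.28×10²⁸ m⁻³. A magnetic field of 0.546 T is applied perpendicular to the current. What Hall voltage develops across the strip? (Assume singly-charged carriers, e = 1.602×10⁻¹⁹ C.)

V_H = IB/(n e t).
V_H = (15.8)(0.546)/((6.28×10²⁸)(1.602×10⁻¹⁹)(1.13×10⁻⁴)) ≈ 7.59×10⁻⁶ V.

V_H ≈ 7.59×10⁻⁶ V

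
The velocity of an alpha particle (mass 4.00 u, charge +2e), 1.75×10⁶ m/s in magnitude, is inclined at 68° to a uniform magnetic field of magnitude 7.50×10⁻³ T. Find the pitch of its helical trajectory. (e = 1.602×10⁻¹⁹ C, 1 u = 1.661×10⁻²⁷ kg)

v∥ = v cosθ = 1.75×10⁶·cos68° ≈ 6.556×10⁵ m/s.
T = 2πm/(|q|B) = 2π(6.644×10⁻²⁷)/((3.204×10⁻¹⁹)(7.50×10⁻³)) ≈ 1.737×10⁻⁵ s.
pitch = v∥ T = (6.556×10⁵)(1.737×10⁻⁵) ≈ 11.4 m.

p ≈ 11.4 m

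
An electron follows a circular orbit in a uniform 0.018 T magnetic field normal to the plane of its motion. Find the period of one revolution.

The cyclotron period depends only on m, q, B: T = 2πm/(|q|B).
T = 2π(9.109×10⁻³¹)/((1.602×10⁻¹⁹)(0.018)) ≈ 2.0×10⁻⁹ s.

T ≈ 2.0×10⁻⁹ s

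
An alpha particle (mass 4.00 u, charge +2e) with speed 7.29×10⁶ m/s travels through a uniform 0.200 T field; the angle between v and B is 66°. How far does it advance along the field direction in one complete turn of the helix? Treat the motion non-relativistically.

p ≈ 1.93 m

v∥ = v cosθ = 7.29×10⁶·cos66° ≈ 2.965×10⁶ m/s.
T = 2πm/(|q|B) = 2π(6.644×10⁻²⁷)/((3.204×10⁻¹⁹)(0.200)) ≈ 6.515×10⁻⁷ s.
pitch = v∥ T = (2.965×10⁶)(6.515×10⁻⁷) ≈ 1.93 m.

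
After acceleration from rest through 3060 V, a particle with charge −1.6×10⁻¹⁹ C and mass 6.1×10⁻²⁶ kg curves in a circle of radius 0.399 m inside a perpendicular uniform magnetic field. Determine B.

v = √(2|q|V/m) = √(2·1.6×10⁻¹⁹·3060/6.1×10⁻²⁶) ≈ 1.267×10⁵ m/s.
B = mv/(|q|r) = (6.1×10⁻²⁶)(1.267×10⁵)/((1.6×10⁻¹⁹)(0.399)) ≈ 0.121 T.

B ≈ 0.121 T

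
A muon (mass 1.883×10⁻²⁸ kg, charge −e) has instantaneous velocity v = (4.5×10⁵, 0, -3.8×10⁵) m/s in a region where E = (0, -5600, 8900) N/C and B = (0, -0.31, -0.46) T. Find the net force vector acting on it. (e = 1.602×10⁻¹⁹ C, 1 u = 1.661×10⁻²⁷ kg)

v×B = (-1.18×10⁵, 2.07×10⁵, -1.40×10⁵) N/C.
E + v×B = (-1.18×10⁵, 2.01×10⁵, -1.31×10⁵) N/C.
F = q(E + v×B) = (−1.602×10⁻¹⁹ C)·(-1.18×10⁵, 2.01×10⁵, -1.31×10⁵) = (1.89×10⁻¹⁴, -3.23×10⁻¹⁴, 2.09×10⁻¹⁴) N.

F ≈ (1.89×10⁻¹⁴, -3.23×10⁻¹⁴, 2.09×10⁻¹⁴) N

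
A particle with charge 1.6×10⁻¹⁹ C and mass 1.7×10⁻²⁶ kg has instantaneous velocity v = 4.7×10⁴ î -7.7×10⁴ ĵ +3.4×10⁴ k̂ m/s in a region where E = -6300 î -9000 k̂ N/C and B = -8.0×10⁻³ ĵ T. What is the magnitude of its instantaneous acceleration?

v×B = (272, 0, -376) N/C.
E + v×B = (-6030, 0, -9380) N/C.
F = q(E + v×B) = (1.6×10⁻¹⁹ C)·(-6030, 0, -9380) = (-9.64×10⁻¹⁶, 0, -1.50×10⁻¹⁵) N.
|a| = |F|/m = 1.783×10⁻¹⁵/1.7×10⁻²⁶ ≈ 1.05×10¹¹ m/s².

|a| ≈ 1.05×10¹¹ m/s²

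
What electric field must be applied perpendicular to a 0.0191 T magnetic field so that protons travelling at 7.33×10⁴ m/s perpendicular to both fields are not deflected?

E = 1400 V/m

For straight-line motion qE = qvB, so E = vB.
E = 7.33×10⁴ × 0.0191 = 1400 V/m.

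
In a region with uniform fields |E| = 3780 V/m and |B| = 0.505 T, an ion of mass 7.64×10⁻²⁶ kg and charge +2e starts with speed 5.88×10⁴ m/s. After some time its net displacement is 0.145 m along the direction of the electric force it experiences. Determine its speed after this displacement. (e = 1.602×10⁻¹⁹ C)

B does no work; ΔKE = |q|E d.
½mv_f² = ½mv₀² + |q|Ed = ½(7.64×10⁻²⁶)(5.88×10⁴)² + (3.204×10⁻¹⁹)(3780)(0.145) ≈ 1.321×10⁻¹⁶ J + 1.756×10⁻¹⁶ J ≈ 3.077×10⁻¹⁶ J.
v_f = √(2·3.077×10⁻¹⁶/7.64×10⁻²⁶) ≈ 8.97×10⁴ m/s.

v_f ≈ 8.97×10⁴ m/s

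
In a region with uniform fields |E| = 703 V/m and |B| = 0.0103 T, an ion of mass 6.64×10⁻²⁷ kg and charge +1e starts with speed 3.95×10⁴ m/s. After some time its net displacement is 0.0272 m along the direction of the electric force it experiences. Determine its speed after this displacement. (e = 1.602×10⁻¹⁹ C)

B does no work; ΔKE = |q|E d.
½mv_f² = ½mv₀² + |q|Ed = ½(6.64×10⁻²⁷)(3.95×10⁴)² + (1.602×10⁻¹⁹)(703)(0.0272) ≈ 5.180×10⁻¹⁸ J + 3.063×10⁻¹⁸ J ≈ 8.243×10⁻¹⁸ J.
v_f = √(2·8.243×10⁻¹⁸/6.64×10⁻²⁷) ≈ 4.98×10⁴ m/s.

v_f ≈ 4.98×10⁴ m/s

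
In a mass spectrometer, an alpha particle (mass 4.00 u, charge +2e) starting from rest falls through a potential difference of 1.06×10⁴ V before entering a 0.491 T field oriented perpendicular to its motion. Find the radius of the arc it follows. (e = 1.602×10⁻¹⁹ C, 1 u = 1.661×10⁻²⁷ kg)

r ≈ 0.0427 m

Acceleration: |q|V = ½mv² ⇒ v = √(2|q|V/m) = √(2·3.204×10⁻¹⁹·1.06×10⁴/6.644×10⁻²⁷) ≈ 1.011×10⁶ m/s.
In the field: r = mv/(|q|B) = (6.644×10⁻²⁷)(1.011×10⁶)/((3.204×10⁻¹⁹)(0.491)) ≈ 0.0427 m.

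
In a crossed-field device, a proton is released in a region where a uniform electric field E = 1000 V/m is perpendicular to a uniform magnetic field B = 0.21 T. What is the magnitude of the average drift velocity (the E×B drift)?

The E×B drift speed is v_d = E/B.
v_d = 1000/0.21 = 4800 m/s.

v_d ≈ 4800 m/s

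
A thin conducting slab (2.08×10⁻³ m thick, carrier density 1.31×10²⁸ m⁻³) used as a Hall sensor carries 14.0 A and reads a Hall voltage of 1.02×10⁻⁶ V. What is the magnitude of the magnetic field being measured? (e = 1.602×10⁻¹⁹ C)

From V_H = IB/(n e t), B = V_H n e t / I.
B = (1.02×10⁻⁶)(1.31×10²⁸)(1.602×10⁻¹⁹)(2.08×10⁻³)/14.0 ≈ 0.318 T.

B ≈ 0.318 T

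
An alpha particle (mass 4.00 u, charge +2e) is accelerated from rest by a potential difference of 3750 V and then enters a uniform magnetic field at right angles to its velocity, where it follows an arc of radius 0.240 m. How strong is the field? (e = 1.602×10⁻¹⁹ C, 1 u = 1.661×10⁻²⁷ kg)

B ≈ 0.0520 T

v = √(2|q|V/m) = √(2·3.204×10⁻¹⁹·3750/6.644×10⁻²⁷) ≈ 6.014×10⁵ m/s.
B = mv/(|q|r) = (6.644×10⁻²⁷)(6.014×10⁵)/((3.204×10⁻¹⁹)(0.240)) ≈ 0.0520 T.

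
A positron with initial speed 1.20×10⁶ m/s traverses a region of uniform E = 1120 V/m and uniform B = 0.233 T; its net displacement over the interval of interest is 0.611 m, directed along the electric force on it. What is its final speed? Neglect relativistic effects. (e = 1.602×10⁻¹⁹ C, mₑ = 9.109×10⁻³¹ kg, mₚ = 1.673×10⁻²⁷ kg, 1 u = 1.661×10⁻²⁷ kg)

v_f ≈ 1.56×10⁷ m/s

B does no work; ΔKE = |q|E d.
½mv_f² = ½mv₀² + |q|Ed = ½(9.109×10⁻³¹)(1.20×10⁶)² + (1.602×10⁻¹⁹)(1120)(0.611) ≈ 6.558×10⁻¹⁹ J + 1.096×10⁻¹⁶ J ≈ 1.103×10⁻¹⁶ J.
v_f = √(2·1.103×10⁻¹⁶/9.109×10⁻³¹) ≈ 1.56×10⁷ m/s.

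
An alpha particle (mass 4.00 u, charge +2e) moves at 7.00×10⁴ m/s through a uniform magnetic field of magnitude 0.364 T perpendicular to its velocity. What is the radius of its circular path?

r ≈ 3.99×10⁻³ m

The magnetic force provides the centripetal force: |q|vB = mv²/r.
r = mv/(|q|B) = (6.644×10⁻²⁷)(7.00×10⁴)/((3.204×10⁻¹⁹)(0.364)) ≈ 3.99×10⁻³ m.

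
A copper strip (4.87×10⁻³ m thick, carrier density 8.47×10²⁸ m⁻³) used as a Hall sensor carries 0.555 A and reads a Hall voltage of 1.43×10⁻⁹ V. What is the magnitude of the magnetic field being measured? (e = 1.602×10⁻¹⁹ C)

From V_H = IB/(n e t), B = V_H n e t / I.
B = (1.43×10⁻⁹)(8.47×10²⁸)(1.602×10⁻¹⁹)(4.87×10⁻³)/0.555 ≈ 0.170 T.

B ≈ 0.170 T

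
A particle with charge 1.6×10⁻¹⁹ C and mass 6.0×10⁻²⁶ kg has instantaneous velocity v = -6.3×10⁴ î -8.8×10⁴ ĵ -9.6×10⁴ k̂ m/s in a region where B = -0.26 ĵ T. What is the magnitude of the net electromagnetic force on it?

v×B = (-2.50×10⁴, 0, 1.64×10⁴) N/C.
F = q v×B = (1.6×10⁻¹⁹ C)·(-2.50×10⁴, 0, 1.64×10⁴) = (-3.99×10⁻¹⁵, 0, 2.62×10⁻¹⁵) N.
|F| = 4.78×10⁻¹⁵ N.

|F| ≈ 4.78×10⁻¹⁵ N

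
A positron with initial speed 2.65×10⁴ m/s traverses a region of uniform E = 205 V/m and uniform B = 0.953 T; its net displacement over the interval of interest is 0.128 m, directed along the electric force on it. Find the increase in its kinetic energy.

ΔKE ≈ 4.20×10⁻¹⁸ J

The magnetic force is always ⟂ v and does no work; only the electric force changes KE.
ΔKE = F_E · d = |q|E d = (1.602×10⁻¹⁹)(205)(0.128) ≈ 4.20×10⁻¹⁸ J.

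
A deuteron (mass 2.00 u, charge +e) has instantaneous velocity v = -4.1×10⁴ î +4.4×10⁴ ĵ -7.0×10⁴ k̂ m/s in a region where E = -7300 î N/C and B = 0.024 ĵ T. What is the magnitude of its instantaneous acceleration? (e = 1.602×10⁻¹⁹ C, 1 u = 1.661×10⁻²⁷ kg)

v×B = (1680, 0, -984) N/C.
E + v×B = (-5620, 0, -984) N/C.
F = q(E + v×B) = (1.602×10⁻¹⁹ C)·(-5620, 0, -984) = (-9.00×10⁻¹⁶, 0, -1.58×10⁻¹⁶) N.
|a| = |F|/m = 9.140×10⁻¹⁶/3.322×10⁻²⁷ ≈ 2.75×10¹¹ m/s².

|a| ≈ 2.75×10¹¹ m/s²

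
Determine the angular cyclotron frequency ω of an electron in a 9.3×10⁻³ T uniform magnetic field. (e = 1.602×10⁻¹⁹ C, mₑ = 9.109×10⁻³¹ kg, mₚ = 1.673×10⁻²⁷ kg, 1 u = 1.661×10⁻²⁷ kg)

ω = |q|B/m.
ω = (1.602×10⁻¹⁹)(9.3×10⁻³)/9.109×10⁻³¹ ≈ 1.6×10⁹ rad/s.

ω ≈ 1.6×10⁹ rad/s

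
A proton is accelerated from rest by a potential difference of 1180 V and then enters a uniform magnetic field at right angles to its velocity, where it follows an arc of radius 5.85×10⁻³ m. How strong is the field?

v = √(2|q|V/m) = √(2·1.602×10⁻¹⁹·1180/1.673×10⁻²⁷) ≈ 4.754×10⁵ m/s.
B = mv/(|q|r) = (1.673×10⁻²⁷)(4.754×10⁵)/((1.602×10⁻¹⁹)(5.85×10⁻³)) ≈ 0.849 T.

B ≈ 0.849 T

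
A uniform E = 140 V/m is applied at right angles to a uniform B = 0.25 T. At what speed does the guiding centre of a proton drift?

v_d ≈ 560 m/s

The E×B drift speed is v_d = E/B.
v_d = 140/0.25 = 560 m/s.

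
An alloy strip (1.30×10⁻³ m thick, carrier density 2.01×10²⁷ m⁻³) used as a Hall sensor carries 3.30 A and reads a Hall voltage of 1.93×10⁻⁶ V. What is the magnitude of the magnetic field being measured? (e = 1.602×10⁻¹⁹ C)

From V_H = IB/(n e t), B = V_H n e t / I.
B = (1.93×10⁻⁶)(2.01×10²⁷)(1.602×10⁻¹⁹)(1.30×10⁻³)/3.30 ≈ 0.245 T.

B ≈ 0.245 T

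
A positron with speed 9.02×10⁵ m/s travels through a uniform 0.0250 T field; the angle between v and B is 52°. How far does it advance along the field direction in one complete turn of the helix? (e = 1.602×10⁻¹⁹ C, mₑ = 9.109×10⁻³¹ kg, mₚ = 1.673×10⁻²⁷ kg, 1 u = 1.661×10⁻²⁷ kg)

v∥ = v cosθ = 9.02×10⁵·cos52° ≈ 5.553×10⁵ m/s.
T = 2πm/(|q|B) = 2π(9.109×10⁻³¹)/((1.602×10⁻¹⁹)(0.0250)) ≈ 1.429×10⁻⁹ s.
pitch = v∥ T = (5.553×10⁵)(1.429×10⁻⁹) ≈ 7.94×10⁻⁴ m.

p ≈ 7.94×10⁻⁴ m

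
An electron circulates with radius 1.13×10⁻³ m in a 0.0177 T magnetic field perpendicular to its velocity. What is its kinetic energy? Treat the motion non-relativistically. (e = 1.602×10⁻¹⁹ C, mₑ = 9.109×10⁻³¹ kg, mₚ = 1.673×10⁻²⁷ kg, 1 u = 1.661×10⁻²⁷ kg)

KE ≈ 35.2 eV

v = |q|Br/m, then KE = ½mv² = (qBr)²/(2m).
v = (1.602×10⁻¹⁹)(0.0177)(1.13×10⁻³)/9.109×10⁻³¹ ≈ 3.518×10⁶ m/s.
KE = ½(9.109×10⁻³¹)(3.518×10⁶)² ≈ 5.64×10⁻¹⁸ J = 35.2 eV.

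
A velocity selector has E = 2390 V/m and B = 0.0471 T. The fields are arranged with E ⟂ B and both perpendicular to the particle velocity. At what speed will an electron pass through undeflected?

Zero net Lorentz force requires |qE| = |q v×B|, i.e. E = vB.
v = E/B = 2390/0.0471 = 5.07×10⁴ m/s.

v = 5.07×10⁴ m/s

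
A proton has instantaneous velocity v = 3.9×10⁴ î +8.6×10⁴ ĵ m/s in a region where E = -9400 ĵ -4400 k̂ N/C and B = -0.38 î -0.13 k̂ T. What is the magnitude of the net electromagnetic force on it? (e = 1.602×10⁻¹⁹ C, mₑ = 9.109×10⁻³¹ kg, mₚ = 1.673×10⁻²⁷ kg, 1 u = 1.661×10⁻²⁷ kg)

v×B = (-1.12×10⁴, 5070, 3.27×10⁴) N/C.
E + v×B = (-1.12×10⁴, -4330, 2.83×10⁴) N/C.
F = q(E + v×B) = (1.602×10⁻¹⁹ C)·(-1.12×10⁴, -4330, 2.83×10⁴) = (-1.79×10⁻¹⁵, -6.94×10⁻¹⁶, 4.53×10⁻¹⁵) N.
|F| = 4.92×10⁻¹⁵ N.

|F| ≈ 4.92×10⁻¹⁵ N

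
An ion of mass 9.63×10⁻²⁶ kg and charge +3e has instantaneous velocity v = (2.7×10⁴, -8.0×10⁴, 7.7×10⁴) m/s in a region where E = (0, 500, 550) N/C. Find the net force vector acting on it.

F ≈ (0, 2.40×10⁻¹⁶, 2.64×10⁻¹⁶) N

Only an electric field acts, so F = qE = (4.806×10⁻¹⁹ C)·(0, 500, 550) = (0, 2.40×10⁻¹⁶, 2.64×10⁻¹⁶) N.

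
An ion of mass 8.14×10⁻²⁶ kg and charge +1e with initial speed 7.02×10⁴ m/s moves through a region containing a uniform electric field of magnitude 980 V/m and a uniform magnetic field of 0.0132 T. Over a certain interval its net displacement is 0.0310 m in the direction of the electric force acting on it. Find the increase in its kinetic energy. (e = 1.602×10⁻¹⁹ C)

ΔKE ≈ 4.87×10⁻¹⁸ J

The magnetic force is always ⟂ v and does no work; only the electric force changes KE.
ΔKE = F_E · d = |q|E d = (1.602×10⁻¹⁹)(980)(0.0310) ≈ 4.87×10⁻¹⁸ J.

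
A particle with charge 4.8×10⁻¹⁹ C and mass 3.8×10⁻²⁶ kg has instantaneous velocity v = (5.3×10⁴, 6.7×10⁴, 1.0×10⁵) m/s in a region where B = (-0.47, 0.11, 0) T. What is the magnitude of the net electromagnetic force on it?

|F| ≈ 2.93×10⁻¹⁴ N

v×B = (-1.10×10⁴, -4.70×10⁴, 3.73×10⁴) N/C.
F = q v×B = (4.8×10⁻¹⁹ C)·(-1.10×10⁴, -4.70×10⁴, 3.73×10⁴) = (-5.28×10⁻¹⁵, -2.26×10⁻¹⁴, 1.79×10⁻¹⁴) N.
|F| = 2.93×10⁻¹⁴ N.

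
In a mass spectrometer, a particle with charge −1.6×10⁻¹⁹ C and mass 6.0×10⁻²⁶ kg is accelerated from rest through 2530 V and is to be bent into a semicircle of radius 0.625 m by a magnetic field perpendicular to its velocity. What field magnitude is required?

v = √(2|q|V/m) = √(2·1.6×10⁻¹⁹·2530/6.0×10⁻²⁶) ≈ 1.162×10⁵ m/s.
B = mv/(|q|r) = (6.0×10⁻²⁶)(1.162×10⁵)/((1.6×10⁻¹⁹)(0.625)) ≈ 0.0697 T.

B ≈ 0.0697 T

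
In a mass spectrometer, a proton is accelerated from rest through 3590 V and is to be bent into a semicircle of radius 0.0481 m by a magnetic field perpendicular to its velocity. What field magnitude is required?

B ≈ 0.180 T

v = √(2|q|V/m) = √(2·1.602×10⁻¹⁹·3590/1.673×10⁻²⁷) ≈ 8.292×10⁵ m/s.
B = mv/(|q|r) = (1.673×10⁻²⁷)(8.292×10⁵)/((1.602×10⁻¹⁹)(0.0481)) ≈ 0.180 T.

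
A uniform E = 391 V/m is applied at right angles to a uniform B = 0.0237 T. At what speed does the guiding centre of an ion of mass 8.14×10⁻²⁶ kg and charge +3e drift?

v_d ≈ 1.65×10⁴ m/s

In crossed fields the guiding centre drifts at v_d = |E×B|/B² = E/B, independent of charge and mass.
v_d = 391/0.0237 = 1.65×10⁴ m/s.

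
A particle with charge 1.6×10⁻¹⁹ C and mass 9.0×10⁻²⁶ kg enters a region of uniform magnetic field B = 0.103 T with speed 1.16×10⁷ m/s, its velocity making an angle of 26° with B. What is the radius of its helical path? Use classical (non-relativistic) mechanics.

v⊥ = v sinθ = 1.16×10⁷·sin26° ≈ 5.085×10⁶ m/s.
r = m v⊥/(|q|B) = (9.0×10⁻²⁶)(5.085×10⁶)/((1.6×10⁻¹⁹)(0.103)) ≈ 27.8 m.

r ≈ 27.8 m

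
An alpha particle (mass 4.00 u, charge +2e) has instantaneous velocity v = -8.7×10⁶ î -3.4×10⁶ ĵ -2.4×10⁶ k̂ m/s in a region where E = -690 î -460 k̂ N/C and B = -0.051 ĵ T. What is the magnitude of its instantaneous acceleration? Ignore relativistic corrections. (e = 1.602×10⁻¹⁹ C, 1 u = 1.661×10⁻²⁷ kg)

v×B = (-1.22×10⁵, 0, 4.44×10⁵) N/C.
E + v×B = (-1.23×10⁵, 0, 4.43×10⁵) N/C.
F = q(E + v×B) = (3.204×10⁻¹⁹ C)·(-1.23×10⁵, 0, 4.43×10⁵) = (-3.94×10⁻¹⁴, 0, 1.42×10⁻¹³) N.
|a| = |F|/m = 1.474×10⁻¹³/6.644×10⁻²⁷ ≈ 2.22×10¹³ m/s².

|a| ≈ 2.22×10¹³ m/s²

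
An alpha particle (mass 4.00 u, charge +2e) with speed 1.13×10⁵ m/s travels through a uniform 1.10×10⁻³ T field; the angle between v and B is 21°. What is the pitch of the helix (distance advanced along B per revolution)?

v∥ = v cosθ = 1.13×10⁵·cos21° ≈ 1.055×10⁵ m/s.
T = 2πm/(|q|B) = 2π(6.644×10⁻²⁷)/((3.204×10⁻¹⁹)(1.10×10⁻³)) ≈ 1.184×10⁻⁴ s.
pitch = v∥ T = (1.055×10⁵)(1.184×10⁻⁴) ≈ 12.5 m.

p ≈ 12.5 m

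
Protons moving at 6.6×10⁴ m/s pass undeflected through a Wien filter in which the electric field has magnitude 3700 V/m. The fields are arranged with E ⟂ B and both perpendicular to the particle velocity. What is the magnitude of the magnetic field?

B = 0.056 T

Balance of forces in the selector: qE = qvB ⇒ B = E/v.
B = 3700/6.6×10⁴ = 0.056 T.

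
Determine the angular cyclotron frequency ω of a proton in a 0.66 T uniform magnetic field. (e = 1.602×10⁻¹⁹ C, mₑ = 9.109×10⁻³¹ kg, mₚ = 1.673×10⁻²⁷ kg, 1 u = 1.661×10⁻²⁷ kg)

ω = |q|B/m.
ω = (1.602×10⁻¹⁹)(0.66)/1.673×10⁻²⁷ ≈ 6.3×10⁷ rad/s.

ω ≈ 6.3×10⁷ rad/s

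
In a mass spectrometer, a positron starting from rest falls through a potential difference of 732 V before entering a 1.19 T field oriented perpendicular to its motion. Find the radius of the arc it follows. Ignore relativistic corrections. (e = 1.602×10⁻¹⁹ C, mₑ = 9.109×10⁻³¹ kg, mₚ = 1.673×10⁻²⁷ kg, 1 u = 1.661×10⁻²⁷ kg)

Acceleration: |q|V = ½mv² ⇒ v = √(2|q|V/m) = √(2·1.602×10⁻¹⁹·732/9.109×10⁻³¹) ≈ 1.605×10⁷ m/s.
In the field: r = mv/(|q|B) = (9.109×10⁻³¹)(1.605×10⁷)/((1.602×10⁻¹⁹)(1.19)) ≈ 7.67×10⁻⁵ m.

r ≈ 7.67×10⁻⁵ m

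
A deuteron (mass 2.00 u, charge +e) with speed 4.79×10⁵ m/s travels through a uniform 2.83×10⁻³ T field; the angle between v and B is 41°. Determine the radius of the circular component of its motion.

r ≈ 2.30 m

v⊥ = v sinθ = 4.79×10⁵·sin41° ≈ 3.143×10⁵ m/s.
r = m v⊥/(|q|B) = (3.322×10⁻²⁷)(3.143×10⁵)/((1.602×10⁻¹⁹)(2.83×10⁻³)) ≈ 2.30 m.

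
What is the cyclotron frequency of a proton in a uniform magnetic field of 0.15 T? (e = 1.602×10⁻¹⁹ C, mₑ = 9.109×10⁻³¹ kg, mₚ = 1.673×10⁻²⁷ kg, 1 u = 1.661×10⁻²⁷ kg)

f = |q|B/(2πm).
f = (1.602×10⁻¹⁹)(0.15)/(2π·1.673×10⁻²⁷) ≈ 2.3×10⁶ Hz.

f ≈ 2.3×10⁶ Hz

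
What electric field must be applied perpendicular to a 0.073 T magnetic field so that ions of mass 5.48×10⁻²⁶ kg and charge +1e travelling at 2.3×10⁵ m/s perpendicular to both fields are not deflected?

For straight-line motion qE = qvB, so E = vB.
E = 2.3×10⁵ × 0.073 = 1.7×10⁴ V/m.

E = 1.7×10⁴ V/m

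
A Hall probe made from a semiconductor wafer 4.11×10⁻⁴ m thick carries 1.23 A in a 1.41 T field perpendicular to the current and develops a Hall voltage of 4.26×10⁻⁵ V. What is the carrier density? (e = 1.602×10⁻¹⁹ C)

n ≈ 6.18×10²⁶ m⁻³

From V_H = IB/(n e t), n = IB/(V_H e t).
n = (1.23)(1.41)/((4.26×10⁻⁵)(1.602×10⁻¹⁹)(4.11×10⁻⁴)) ≈ 6.18×10²⁶ m⁻³.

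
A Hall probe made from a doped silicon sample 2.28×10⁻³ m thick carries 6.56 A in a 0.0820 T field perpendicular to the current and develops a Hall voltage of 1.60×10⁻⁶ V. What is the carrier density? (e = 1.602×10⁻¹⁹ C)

n ≈ 9.20×10²⁶ m⁻³

From V_H = IB/(n e t), n = IB/(V_H e t).
n = (6.56)(0.0820)/((1.60×10⁻⁶)(1.602×10⁻¹⁹)(2.28×10⁻³)) ≈ 9.20×10²⁶ m⁻³.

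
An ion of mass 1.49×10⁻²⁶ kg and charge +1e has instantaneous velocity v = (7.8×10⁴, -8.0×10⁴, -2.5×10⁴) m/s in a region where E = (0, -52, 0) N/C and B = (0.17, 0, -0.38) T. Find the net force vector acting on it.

F ≈ (4.87×10⁻¹⁵, 4.06×10⁻¹⁵, 2.18×10⁻¹⁵) N

v×B = (3.04×10⁴, 2.54×10⁴, 1.36×10⁴) N/C.
E + v×B = (3.04×10⁴, 2.53×10⁴, 1.36×10⁴) N/C.
F = q(E + v×B) = (1.602×10⁻¹⁹ C)·(3.04×10⁴, 2.53×10⁴, 1.36×10⁴) = (4.87×10⁻¹⁵, 4.06×10⁻¹⁵, 2.18×10⁻¹⁵) N.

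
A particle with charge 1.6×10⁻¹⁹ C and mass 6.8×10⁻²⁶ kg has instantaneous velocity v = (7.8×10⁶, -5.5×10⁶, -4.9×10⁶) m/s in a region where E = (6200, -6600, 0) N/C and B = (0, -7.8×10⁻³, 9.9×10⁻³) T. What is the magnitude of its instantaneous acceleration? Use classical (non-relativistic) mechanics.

|a| ≈ 3.17×10¹¹ m/s²

v×B = (-9.27×10⁴, -7.72×10⁴, -6.08×10⁴) N/C.
E + v×B = (-8.65×10⁴, -8.38×10⁴, -6.08×10⁴) N/C.
F = q(E + v×B) = (1.6×10⁻¹⁹ C)·(-8.65×10⁴, -8.38×10⁴, -6.08×10⁴) = (-1.38×10⁻¹⁴, -1.34×10⁻¹⁴, -9.73×10⁻¹⁵) N.
|a| = |F|/m = 2.159×10⁻¹⁴/6.8×10⁻²⁶ ≈ 3.17×10¹¹ m/s².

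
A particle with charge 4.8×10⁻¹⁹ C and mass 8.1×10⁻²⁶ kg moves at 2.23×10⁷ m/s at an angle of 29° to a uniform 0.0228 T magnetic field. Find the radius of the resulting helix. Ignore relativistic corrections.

v⊥ = v sinθ = 2.23×10⁷·sin29° ≈ 1.081×10⁷ m/s.
r = m v⊥/(|q|B) = (8.1×10⁻²⁶)(1.081×10⁷)/((4.8×10⁻¹⁹)(0.0228)) ≈ 80.0 m.

r ≈ 80.0 m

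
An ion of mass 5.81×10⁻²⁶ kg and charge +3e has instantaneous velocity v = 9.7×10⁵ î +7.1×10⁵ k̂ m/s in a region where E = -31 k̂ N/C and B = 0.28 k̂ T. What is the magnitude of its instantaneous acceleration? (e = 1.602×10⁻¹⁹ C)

|a| ≈ 2.25×10¹² m/s²

v×B = (0, -2.72×10⁵, 0) N/C.
E + v×B = (0, -2.72×10⁵, -31.0) N/C.
F = q(E + v×B) = (4.806×10⁻¹⁹ C)·(0, -2.72×10⁵, -31.0) = (0, -1.31×10⁻¹³, -1.49×10⁻¹⁷) N.
|a| = |F|/m = 1.305×10⁻¹³/5.81×10⁻²⁶ ≈ 2.25×10¹² m/s².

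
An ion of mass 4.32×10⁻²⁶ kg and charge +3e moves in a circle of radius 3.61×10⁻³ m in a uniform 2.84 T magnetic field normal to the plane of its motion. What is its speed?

From |q|vB = mv²/r, v = |q|Br/m.
v = (4.806×10⁻¹⁹)(2.84)(3.61×10⁻³)/4.32×10⁻²⁶ ≈ 1.14×10⁵ m/s.

v ≈ 1.14×10⁵ m/s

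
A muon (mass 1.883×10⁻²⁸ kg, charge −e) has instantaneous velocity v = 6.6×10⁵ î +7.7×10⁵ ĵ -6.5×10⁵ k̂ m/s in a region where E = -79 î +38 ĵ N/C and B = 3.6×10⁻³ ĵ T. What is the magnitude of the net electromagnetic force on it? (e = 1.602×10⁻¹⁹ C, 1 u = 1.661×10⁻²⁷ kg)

|F| ≈ 5.25×10⁻¹⁶ N

v×B = (2340, 0, 2380) N/C.
E + v×B = (2260, 38.0, 2380) N/C.
F = q(E + v×B) = (−1.602×10⁻¹⁹ C)·(2260, 38.0, 2380) = (-3.62×10⁻¹⁶, -6.09×10⁻¹⁸, -3.81×10⁻¹⁶) N.
|F| = 5.25×10⁻¹⁶ N.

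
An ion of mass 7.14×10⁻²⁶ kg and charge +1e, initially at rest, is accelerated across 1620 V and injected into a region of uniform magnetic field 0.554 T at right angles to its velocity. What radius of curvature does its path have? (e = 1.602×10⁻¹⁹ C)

r ≈ 0.0686 m

Acceleration: |q|V = ½mv² ⇒ v = √(2|q|V/m) = √(2·1.602×10⁻¹⁹·1620/7.14×10⁻²⁶) ≈ 8.526×10⁴ m/s.
In the field: r = mv/(|q|B) = (7.14×10⁻²⁶)(8.526×10⁴)/((1.602×10⁻¹⁹)(0.554)) ≈ 0.0686 m.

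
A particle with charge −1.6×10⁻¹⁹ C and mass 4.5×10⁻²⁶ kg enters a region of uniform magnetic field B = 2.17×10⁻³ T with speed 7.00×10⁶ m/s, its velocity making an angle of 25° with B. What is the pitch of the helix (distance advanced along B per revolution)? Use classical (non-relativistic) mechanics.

p ≈ 5170 m

v∥ = v cosθ = 7.00×10⁶·cos25° ≈ 6.344×10⁶ m/s.
T = 2πm/(|q|B) = 2π(4.5×10⁻²⁶)/((1.6×10⁻¹⁹)(2.17×10⁻³)) ≈ 8.144×10⁻⁴ s.
pitch = v∥ T = (6.344×10⁶)(8.144×10⁻⁴) ≈ 5170 m.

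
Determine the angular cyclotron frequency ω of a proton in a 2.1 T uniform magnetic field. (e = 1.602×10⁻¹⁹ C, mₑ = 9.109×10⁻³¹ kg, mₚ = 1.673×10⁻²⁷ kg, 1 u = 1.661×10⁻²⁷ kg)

ω = |q|B/m.
ω = (1.602×10⁻¹⁹)(2.1)/1.673×10⁻²⁷ ≈ 2.0×10⁸ rad/s.

ω ≈ 2.0×10⁸ rad/s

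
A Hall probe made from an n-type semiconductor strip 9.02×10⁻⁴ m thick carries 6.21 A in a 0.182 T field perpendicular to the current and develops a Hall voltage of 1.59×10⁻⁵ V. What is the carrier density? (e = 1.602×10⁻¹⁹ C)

From V_H = IB/(n e t), n = IB/(V_H e t).
n = (6.21)(0.182)/((1.59×10⁻⁵)(1.602×10⁻¹⁹)(9.02×10⁻⁴)) ≈ 4.92×10²⁶ m⁻³.

n ≈ 4.92×10²⁶ m⁻³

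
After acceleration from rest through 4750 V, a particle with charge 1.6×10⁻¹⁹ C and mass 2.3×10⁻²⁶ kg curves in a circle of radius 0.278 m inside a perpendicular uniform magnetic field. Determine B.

v = √(2|q|V/m) = √(2·1.6×10⁻¹⁹·4750/2.3×10⁻²⁶) ≈ 2.571×10⁵ m/s.
B = mv/(|q|r) = (2.3×10⁻²⁶)(2.571×10⁵)/((1.6×10⁻¹⁹)(0.278)) ≈ 0.133 T.

B ≈ 0.133 T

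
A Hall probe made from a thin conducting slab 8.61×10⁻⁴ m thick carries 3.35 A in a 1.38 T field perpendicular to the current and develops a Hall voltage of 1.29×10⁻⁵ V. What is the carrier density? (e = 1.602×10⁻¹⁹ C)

From V_H = IB/(n e t), n = IB/(V_H e t).
n = (3.35)(1.38)/((1.29×10⁻⁵)(1.602×10⁻¹⁹)(8.61×10⁻⁴)) ≈ 2.60×10²⁷ m⁻³.

n ≈ 2.60×10²⁷ m⁻³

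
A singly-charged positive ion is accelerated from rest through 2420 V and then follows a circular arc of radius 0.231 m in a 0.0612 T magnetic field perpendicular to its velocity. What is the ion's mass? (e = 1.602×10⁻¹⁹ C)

m ≈ 6.62×10⁻²⁷ kg

Combine |q|V = ½mv² and r = mv/(|q|B): eliminate v to get m = qB²r²/(2V).
m = (1.602×10⁻¹⁹)(0.0612)²(0.231)²/(2·2420) ≈ 6.62×10⁻²⁷ kg.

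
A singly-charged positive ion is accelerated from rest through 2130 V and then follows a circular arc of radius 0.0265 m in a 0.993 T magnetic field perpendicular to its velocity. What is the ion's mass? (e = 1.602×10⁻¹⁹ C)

m ≈ 2.60×10⁻²⁶ kg

Combine |q|V = ½mv² and r = mv/(|q|B): eliminate v to get m = qB²r²/(2V).
m = (1.602×10⁻¹⁹)(0.993)²(0.0265)²/(2·2130) ≈ 2.60×10⁻²⁶ kg.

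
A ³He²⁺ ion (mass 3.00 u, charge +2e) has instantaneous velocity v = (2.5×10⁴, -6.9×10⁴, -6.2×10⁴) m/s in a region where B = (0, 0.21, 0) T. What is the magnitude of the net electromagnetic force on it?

v×B = (1.30×10⁴, 0, 5250) N/C.
F = q v×B = (3.204×10⁻¹⁹ C)·(1.30×10⁴, 0, 5250) = (4.17×10⁻¹⁵, 0, 1.68×10⁻¹⁵) N.
|F| = 4.50×10⁻¹⁵ N.

|F| ≈ 4.50×10⁻¹⁵ N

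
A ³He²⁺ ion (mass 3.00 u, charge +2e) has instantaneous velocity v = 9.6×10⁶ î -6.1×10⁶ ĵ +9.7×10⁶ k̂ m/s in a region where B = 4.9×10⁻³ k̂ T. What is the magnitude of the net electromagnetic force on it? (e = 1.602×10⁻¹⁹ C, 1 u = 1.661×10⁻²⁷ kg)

v×B = (-2.99×10⁴, -4.70×10⁴, 0) N/C.
F = q v×B = (3.204×10⁻¹⁹ C)·(-2.99×10⁴, -4.70×10⁴, 0) = (-9.58×10⁻¹⁵, -1.51×10⁻¹⁴, 0) N.
|F| = 1.79×10⁻¹⁴ N.

|F| ≈ 1.79×10⁻¹⁴ N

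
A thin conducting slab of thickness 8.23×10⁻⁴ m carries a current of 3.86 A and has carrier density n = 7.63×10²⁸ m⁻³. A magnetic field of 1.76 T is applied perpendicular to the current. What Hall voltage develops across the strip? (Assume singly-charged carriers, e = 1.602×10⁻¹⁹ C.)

V_H = IB/(n e t).
V_H = (3.86)(1.76)/((7.63×10²⁸)(1.602×10⁻¹⁹)(8.23×10⁻⁴)) ≈ 6.75×10⁻⁷ V.

V_H ≈ 6.75×10⁻⁷ V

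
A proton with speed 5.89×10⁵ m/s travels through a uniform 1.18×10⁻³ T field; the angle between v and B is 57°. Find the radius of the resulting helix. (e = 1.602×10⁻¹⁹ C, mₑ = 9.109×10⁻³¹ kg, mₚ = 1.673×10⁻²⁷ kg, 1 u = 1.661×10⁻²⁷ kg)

r ≈ 4.37 m

v⊥ = v sinθ = 5.89×10⁵·sin57° ≈ 4.940×10⁵ m/s.
r = m v⊥/(|q|B) = (1.673×10⁻²⁷)(4.940×10⁵)/((1.602×10⁻¹⁹)(1.18×10⁻³)) ≈ 4.37 m.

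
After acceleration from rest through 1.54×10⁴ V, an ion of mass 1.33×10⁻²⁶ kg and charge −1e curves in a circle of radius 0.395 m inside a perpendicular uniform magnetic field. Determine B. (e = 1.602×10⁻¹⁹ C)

v = √(2|q|V/m) = √(2·1.602×10⁻¹⁹·1.54×10⁴/1.33×10⁻²⁶) ≈ 6.091×10⁵ m/s.
B = mv/(|q|r) = (1.33×10⁻²⁶)(6.091×10⁵)/((1.602×10⁻¹⁹)(0.395)) ≈ 0.128 T.

B ≈ 0.128 T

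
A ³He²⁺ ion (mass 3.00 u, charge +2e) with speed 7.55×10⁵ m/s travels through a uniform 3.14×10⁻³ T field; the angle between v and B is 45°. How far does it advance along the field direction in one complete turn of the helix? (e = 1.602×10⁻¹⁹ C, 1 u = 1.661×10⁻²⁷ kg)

v∥ = v cosθ = 7.55×10⁵·cos45° ≈ 5.339×10⁵ m/s.
T = 2πm/(|q|B) = 2π(4.983×10⁻²⁷)/((3.204×10⁻¹⁹)(3.14×10⁻³)) ≈ 3.112×10⁻⁵ s.
pitch = v∥ T = (5.339×10⁵)(3.112×10⁻⁵) ≈ 16.6 m.

p ≈ 16.6 m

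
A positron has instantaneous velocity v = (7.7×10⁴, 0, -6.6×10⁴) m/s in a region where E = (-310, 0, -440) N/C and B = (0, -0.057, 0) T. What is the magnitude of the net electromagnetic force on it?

|F| ≈ 1.01×10⁻¹⁵ N

v×B = (-3760, 0, -4390) N/C.
E + v×B = (-4070, 0, -4830) N/C.
F = q(E + v×B) = (1.602×10⁻¹⁹ C)·(-4070, 0, -4830) = (-6.52×10⁻¹⁶, 0, -7.74×10⁻¹⁶) N.
|F| = 1.01×10⁻¹⁵ N.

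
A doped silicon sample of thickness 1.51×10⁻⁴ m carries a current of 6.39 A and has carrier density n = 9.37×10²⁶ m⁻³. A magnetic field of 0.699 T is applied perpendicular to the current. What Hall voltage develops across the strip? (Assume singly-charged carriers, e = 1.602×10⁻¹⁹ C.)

V_H ≈ 1.97×10⁻⁴ V

V_H = IB/(n e t).
V_H = (6.39)(0.699)/((9.37×10²⁶)(1.602×10⁻¹⁹)(1.51×10⁻⁴)) ≈ 1.97×10⁻⁴ V.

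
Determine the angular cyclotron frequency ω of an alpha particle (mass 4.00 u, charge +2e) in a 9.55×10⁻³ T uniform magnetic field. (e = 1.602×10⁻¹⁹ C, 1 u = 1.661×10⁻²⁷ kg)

ω = |q|B/m.
ω = (3.204×10⁻¹⁹)(9.55×10⁻³)/6.644×10⁻²⁷ ≈ 4.61×10⁵ rad/s.

ω ≈ 4.61×10⁵ rad/s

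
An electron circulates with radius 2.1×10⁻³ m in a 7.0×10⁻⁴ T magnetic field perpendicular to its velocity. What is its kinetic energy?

KE ≈ 0.19 eV

v = |q|Br/m, then KE = ½mv² = (qBr)²/(2m).
v = (1.602×10⁻¹⁹)(7.0×10⁻⁴)(2.1×10⁻³)/9.109×10⁻³¹ ≈ 2.585×10⁵ m/s.
KE = ½(9.109×10⁻³¹)(2.585×10⁵)² ≈ 3.0×10⁻²⁰ J = 0.19 eV.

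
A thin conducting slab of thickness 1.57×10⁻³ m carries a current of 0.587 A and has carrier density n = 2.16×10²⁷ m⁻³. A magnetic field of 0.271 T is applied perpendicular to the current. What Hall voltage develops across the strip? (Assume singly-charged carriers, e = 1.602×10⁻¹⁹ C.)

V_H ≈ 2.93×10⁻⁷ V

V_H = IB/(n e t).
V_H = (0.587)(0.271)/((2.16×10²⁷)(1.602×10⁻¹⁹)(1.57×10⁻³)) ≈ 2.93×10⁻⁷ V.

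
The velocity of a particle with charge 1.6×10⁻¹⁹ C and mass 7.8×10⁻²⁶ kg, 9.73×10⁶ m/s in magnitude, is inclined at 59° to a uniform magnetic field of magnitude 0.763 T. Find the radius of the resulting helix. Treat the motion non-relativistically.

r ≈ 5.33 m

v⊥ = v sinθ = 9.73×10⁶·sin59° ≈ 8.340×10⁶ m/s.
r = m v⊥/(|q|B) = (7.8×10⁻²⁶)(8.340×10⁶)/((1.6×10⁻¹⁹)(0.763)) ≈ 5.33 m.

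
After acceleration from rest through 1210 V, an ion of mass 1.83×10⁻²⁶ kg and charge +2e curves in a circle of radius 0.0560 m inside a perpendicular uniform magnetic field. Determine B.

v = √(2|q|V/m) = √(2·3.204×10⁻¹⁹·1210/1.83×10⁻²⁶) ≈ 2.058×10⁵ m/s.
B = mv/(|q|r) = (1.83×10⁻²⁶)(2.058×10⁵)/((3.204×10⁻¹⁹)(0.0560)) ≈ 0.210 T.

B ≈ 0.210 T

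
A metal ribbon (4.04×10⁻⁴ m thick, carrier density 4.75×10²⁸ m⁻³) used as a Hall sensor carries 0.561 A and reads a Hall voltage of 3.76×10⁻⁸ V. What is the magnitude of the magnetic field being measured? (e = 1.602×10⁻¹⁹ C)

From V_H = IB/(n e t), B = V_H n e t / I.
B = (3.76×10⁻⁸)(4.75×10²⁸)(1.602×10⁻¹⁹)(4.04×10⁻⁴)/0.561 ≈ 0.206 T.

B ≈ 0.206 T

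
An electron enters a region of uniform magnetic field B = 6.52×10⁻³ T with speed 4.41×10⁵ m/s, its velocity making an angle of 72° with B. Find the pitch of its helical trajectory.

v∥ = v cosθ = 4.41×10⁵·cos72° ≈ 1.363×10⁵ m/s.
T = 2πm/(|q|B) = 2π(9.109×10⁻³¹)/((1.602×10⁻¹⁹)(6.52×10⁻³)) ≈ 5.479×10⁻⁹ s.
pitch = v∥ T = (1.363×10⁵)(5.479×10⁻⁹) ≈ 7.47×10⁻⁴ m.

p ≈ 7.47×10⁻⁴ m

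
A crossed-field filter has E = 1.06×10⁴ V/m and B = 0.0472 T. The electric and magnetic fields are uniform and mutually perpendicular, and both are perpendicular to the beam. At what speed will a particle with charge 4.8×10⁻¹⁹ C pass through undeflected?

Zero net Lorentz force requires |qE| = |q v×B|, i.e. E = vB.
v = E/B = 1.06×10⁴/0.0472 = 2.25×10⁵ m/s.

v = 2.25×10⁵ m/s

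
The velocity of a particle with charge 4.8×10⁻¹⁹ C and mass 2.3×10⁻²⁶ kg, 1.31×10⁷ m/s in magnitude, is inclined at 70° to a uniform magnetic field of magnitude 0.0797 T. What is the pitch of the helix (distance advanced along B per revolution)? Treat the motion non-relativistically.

v∥ = v cosθ = 1.31×10⁷·cos70° ≈ 4.480×10⁶ m/s.
T = 2πm/(|q|B) = 2π(2.3×10⁻²⁶)/((4.8×10⁻¹⁹)(0.0797)) ≈ 3.778×10⁻⁶ s.
pitch = v∥ T = (4.480×10⁶)(3.778×10⁻⁶) ≈ 16.9 m.

p ≈ 16.9 m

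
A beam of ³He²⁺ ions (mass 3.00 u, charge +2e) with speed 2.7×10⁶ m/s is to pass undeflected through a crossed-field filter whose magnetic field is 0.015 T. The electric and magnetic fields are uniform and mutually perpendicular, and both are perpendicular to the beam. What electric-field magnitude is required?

For straight-line motion qE = qvB, so E = vB.
E = 2.7×10⁶ × 0.015 = 4.0×10⁴ V/m.

E = 4.0×10⁴ V/m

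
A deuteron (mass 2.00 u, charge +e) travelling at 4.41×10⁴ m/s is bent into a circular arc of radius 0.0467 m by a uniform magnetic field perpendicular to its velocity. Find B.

B ≈ 0.0196 T

From |q|vB = mv²/r, B = mv/(|q|r).
B = (3.322×10⁻²⁷)(4.41×10⁴)/((1.602×10⁻¹⁹)(0.0467)) ≈ 0.0196 T.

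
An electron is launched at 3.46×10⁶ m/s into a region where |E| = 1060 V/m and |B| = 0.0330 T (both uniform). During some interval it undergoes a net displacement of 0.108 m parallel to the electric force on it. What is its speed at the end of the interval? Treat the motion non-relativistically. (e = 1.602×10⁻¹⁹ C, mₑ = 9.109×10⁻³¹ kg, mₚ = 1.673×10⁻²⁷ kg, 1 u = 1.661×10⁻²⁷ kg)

v_f ≈ 7.23×10⁶ m/s

B does no work; ΔKE = |q|E d.
½mv_f² = ½mv₀² + |q|Ed = ½(9.109×10⁻³¹)(3.46×10⁶)² + (1.602×10⁻¹⁹)(1060)(0.108) ≈ 5.452×10⁻¹⁸ J + 1.834×10⁻¹⁷ J ≈ 2.379×10⁻¹⁷ J.
v_f = √(2·2.379×10⁻¹⁷/9.109×10⁻³¹) ≈ 7.23×10⁶ m/s.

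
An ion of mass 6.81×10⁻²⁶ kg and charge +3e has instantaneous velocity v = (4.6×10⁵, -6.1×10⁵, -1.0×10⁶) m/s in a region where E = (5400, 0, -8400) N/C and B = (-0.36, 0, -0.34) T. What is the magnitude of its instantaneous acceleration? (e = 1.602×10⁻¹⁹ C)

|a| ≈ 4.26×10¹² m/s²

v×B = (2.07×10⁵, 5.16×10⁵, -2.20×10⁵) N/C.
E + v×B = (2.13×10⁵, 5.16×10⁵, -2.28×10⁵) N/C.
F = q(E + v×B) = (4.806×10⁻¹⁹ C)·(2.13×10⁵, 5.16×10⁵, -2.28×10⁵) = (1.02×10⁻¹³, 2.48×10⁻¹³, -1.10×10⁻¹³) N.
|a| = |F|/m = 2.899×10⁻¹³/6.81×10⁻²⁶ ≈ 4.26×10¹² m/s².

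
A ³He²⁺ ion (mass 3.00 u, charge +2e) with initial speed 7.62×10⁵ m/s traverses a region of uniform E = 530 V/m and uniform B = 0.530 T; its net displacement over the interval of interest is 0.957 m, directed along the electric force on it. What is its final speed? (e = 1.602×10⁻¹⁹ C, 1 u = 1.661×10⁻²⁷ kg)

v_f ≈ 8.04×10⁵ m/s

B does no work; ΔKE = |q|E d.
½mv_f² = ½mv₀² + |q|Ed = ½(4.983×10⁻²⁷)(7.62×10⁵)² + (3.204×10⁻¹⁹)(530)(0.957) ≈ 1.447×10⁻¹⁵ J + 1.625×10⁻¹⁶ J ≈ 1.609×10⁻¹⁵ J.
v_f = √(2·1.609×10⁻¹⁵/4.983×10⁻²⁷) ≈ 8.04×10⁵ m/s.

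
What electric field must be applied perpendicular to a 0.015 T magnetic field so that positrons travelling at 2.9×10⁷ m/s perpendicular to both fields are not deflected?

E = 4.4×10⁵ V/m

For straight-line motion qE = qvB, so E = vB.
E = 2.9×10⁷ × 0.015 = 4.4×10⁵ V/m.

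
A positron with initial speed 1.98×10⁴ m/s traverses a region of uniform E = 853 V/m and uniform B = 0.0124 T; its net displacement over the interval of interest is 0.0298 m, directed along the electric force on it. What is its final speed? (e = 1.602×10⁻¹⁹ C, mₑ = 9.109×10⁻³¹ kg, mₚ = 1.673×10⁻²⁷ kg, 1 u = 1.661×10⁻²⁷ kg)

B does no work; ΔKE = |q|E d.
½mv_f² = ½mv₀² + |q|Ed = ½(9.109×10⁻³¹)(1.98×10⁴)² + (1.602×10⁻¹⁹)(853)(0.0298) ≈ 1.786×10⁻²² J + 4.072×10⁻¹⁸ J ≈ 4.072×10⁻¹⁸ J.
v_f = √(2·4.072×10⁻¹⁸/9.109×10⁻³¹) ≈ 2.99×10⁶ m/s.

v_f ≈ 2.99×10⁶ m/s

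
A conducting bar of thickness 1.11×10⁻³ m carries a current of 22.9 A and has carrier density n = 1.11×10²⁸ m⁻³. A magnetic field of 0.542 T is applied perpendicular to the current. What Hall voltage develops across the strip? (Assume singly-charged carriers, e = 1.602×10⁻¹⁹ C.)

V_H = IB/(n e t).
V_H = (22.9)(0.542)/((1.11×10²⁸)(1.602×10⁻¹⁹)(1.11×10⁻³)) ≈ 6.29×10⁻⁶ V.

V_H ≈ 6.29×10⁻⁶ V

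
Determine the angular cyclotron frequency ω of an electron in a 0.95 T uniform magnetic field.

ω ≈ 1.7×10¹¹ rad/s

ω = |q|B/m.
ω = (1.602×10⁻¹⁹)(0.95)/9.109×10⁻³¹ ≈ 1.7×10¹¹ rad/s.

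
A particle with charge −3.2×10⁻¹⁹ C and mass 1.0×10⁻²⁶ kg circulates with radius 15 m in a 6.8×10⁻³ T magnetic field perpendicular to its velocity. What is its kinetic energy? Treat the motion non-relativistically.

KE ≈ 3.3×10⁵ eV

v = |q|Br/m, then KE = ½mv² = (qBr)²/(2m).
v = (3.2×10⁻¹⁹)(6.8×10⁻³)(15)/1.0×10⁻²⁶ ≈ 3.264×10⁶ m/s.
KE = ½(1.0×10⁻²⁶)(3.264×10⁶)² ≈ 5.3×10⁻¹⁴ J = 3.3×10⁵ eV.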